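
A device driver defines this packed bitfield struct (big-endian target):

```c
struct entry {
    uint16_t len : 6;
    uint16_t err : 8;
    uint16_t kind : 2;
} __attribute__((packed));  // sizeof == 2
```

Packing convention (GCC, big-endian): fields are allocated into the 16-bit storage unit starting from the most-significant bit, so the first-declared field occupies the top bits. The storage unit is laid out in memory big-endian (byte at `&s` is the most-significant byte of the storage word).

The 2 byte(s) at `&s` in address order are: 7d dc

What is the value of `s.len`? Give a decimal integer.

[0]=0x7d [1]=0xdc (big-endian) → word 0x7ddc
len:6 @ bit 10 → (0x7ddc>>10)&0x3f = 0x1f  ←
err:8 @ bit 2 → (0x7ddc>>2)&0xff = 0x77
kind:2 @ bit 0 → (0x7ddc>>0)&0x3 = 0x0

31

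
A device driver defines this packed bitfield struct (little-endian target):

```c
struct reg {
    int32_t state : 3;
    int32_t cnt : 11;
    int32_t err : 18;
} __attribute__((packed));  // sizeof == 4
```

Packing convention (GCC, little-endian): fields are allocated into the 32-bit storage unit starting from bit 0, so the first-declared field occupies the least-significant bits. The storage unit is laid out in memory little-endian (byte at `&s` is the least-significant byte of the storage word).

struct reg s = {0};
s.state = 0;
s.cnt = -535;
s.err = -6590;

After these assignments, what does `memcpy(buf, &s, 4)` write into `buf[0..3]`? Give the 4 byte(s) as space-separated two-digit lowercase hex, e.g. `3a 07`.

[0+:3] state=0 & 0x7 = 0x0; word=0x00000000
[3+:11] cnt=-535 & 0x7ff = 0x5e9; word=0x00002f48
[14+:18] err=-6590 & 0x3ffff = 0x3e642; word=0xf990af48
word = 0xf990af48 → little-endian bytes:
  [0]=0x48  [1]=0xaf  [2]=0x90  [3]=0xf9

48 af 90 f9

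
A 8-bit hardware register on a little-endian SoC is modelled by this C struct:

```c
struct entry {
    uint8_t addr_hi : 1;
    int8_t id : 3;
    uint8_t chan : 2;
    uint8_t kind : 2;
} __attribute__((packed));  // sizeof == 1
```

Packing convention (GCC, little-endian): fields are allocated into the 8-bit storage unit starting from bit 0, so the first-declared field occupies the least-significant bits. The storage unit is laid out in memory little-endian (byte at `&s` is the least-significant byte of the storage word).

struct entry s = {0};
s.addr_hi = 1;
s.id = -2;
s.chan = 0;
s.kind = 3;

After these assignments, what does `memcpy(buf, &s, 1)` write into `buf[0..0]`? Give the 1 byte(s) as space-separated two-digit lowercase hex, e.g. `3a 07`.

cd

addr_hi (1b) val=1 bits=0x1 at bit 0: 0x01
id (3b) val=-2 bits=0x6 at bit 1: 0x0d
chan (2b) val=0 bits=0x0 at bit 4: 0x0d
kind (2b) val=3 bits=0x3 at bit 6: 0xcd
word = 0xcd → little-endian bytes:
  [0]=0xcd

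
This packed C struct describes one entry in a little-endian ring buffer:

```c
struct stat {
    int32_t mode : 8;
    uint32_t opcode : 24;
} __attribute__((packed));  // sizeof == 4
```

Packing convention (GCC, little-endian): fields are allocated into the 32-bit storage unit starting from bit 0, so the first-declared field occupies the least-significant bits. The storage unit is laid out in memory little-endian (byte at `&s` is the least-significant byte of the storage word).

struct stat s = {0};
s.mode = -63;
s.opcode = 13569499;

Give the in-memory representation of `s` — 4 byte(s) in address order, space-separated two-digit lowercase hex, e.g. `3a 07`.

c1 db 0d cf

mode:8 = -63 → 0xc1 << 0 → word 0x000000c1
opcode:24 = 13569499 → 0xcf0ddb << 8 → word 0xcf0ddbc1
word = 0xcf0ddbc1 → little-endian bytes:
  [0]=0xc1  [1]=0xdb  [2]=0x0d  [3]=0xcf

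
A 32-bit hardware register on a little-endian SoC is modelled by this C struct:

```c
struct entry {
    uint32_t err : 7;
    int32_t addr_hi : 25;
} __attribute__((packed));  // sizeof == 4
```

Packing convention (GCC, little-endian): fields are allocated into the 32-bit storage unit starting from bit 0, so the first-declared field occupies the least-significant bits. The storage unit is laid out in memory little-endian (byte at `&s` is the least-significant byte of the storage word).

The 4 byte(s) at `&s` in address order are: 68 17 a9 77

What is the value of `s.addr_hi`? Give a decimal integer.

15684142

[0]=0x68 [1]=0x17 [2]=0xa9 [3]=0x77 (little-endian) → word 0x77a91768
err:7 @ bit 0 → (0x77a91768>>0)&0x7f = 0x68
addr_hi:25 @ bit 7 → (0x77a91768>>7)&0x1ffffff = 0xef522e  ←
addr_hi signed 25b, MSB=0: value = 15684142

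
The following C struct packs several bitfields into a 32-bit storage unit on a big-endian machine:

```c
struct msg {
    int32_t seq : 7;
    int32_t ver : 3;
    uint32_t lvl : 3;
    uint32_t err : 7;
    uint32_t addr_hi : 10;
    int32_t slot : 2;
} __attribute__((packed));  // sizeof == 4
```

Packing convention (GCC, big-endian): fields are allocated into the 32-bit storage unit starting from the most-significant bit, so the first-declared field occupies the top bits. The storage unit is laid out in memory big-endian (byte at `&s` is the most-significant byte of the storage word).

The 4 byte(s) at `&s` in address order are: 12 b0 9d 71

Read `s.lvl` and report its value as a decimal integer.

6

[0]=0x12 [1]=0xb0 [2]=0x9d [3]=0x71 (big-endian) → word 0x12b09d71
seq:7 @ bit 25 → (0x12b09d71>>25)&0x7f = 0x9
ver:3 @ bit 22 → (0x12b09d71>>22)&0x7 = 0x2
lvl:3 @ bit 19 → (0x12b09d71>>19)&0x7 = 0x6  ←
err:7 @ bit 12 → (0x12b09d71>>12)&0x7f = 0x9
addr_hi:10 @ bit 2 → (0x12b09d71>>2)&0x3ff = 0x35c
slot:2 @ bit 0 → (0x12b09d71>>0)&0x3 = 0x1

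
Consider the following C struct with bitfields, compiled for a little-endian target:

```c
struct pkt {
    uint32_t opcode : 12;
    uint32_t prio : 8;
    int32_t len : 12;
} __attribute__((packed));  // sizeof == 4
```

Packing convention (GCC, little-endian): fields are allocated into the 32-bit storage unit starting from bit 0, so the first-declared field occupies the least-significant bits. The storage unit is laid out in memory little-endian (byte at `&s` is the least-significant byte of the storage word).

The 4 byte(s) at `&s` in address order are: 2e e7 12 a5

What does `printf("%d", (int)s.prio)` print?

46

[0]=0x2e [1]=0xe7 [2]=0x12 [3]=0xa5 (little-endian) → word 0xa512e72e
opcode:12 @ bit 0 → (0xa512e72e>>0)&0xfff = 0x72e
prio:8 @ bit 12 → (0xa512e72e>>12)&0xff = 0x2e  ←
len:12 @ bit 20 → (0xa512e72e>>20)&0xfff = 0xa51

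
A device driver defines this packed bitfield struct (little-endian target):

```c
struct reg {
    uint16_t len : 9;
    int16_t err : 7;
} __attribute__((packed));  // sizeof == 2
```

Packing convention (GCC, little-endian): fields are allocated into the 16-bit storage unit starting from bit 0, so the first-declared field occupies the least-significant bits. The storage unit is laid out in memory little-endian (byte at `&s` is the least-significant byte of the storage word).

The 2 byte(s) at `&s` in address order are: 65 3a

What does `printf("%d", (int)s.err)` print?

29

[0]=0x65 [1]=0x3a (little-endian) → word 0x3a65
len [0+:9] = (word>>0) & 0x1ff = 101
err [9+:7] = (word>>9) & 0x7f = 29  ←
err signed 7b, MSB=0: value = 29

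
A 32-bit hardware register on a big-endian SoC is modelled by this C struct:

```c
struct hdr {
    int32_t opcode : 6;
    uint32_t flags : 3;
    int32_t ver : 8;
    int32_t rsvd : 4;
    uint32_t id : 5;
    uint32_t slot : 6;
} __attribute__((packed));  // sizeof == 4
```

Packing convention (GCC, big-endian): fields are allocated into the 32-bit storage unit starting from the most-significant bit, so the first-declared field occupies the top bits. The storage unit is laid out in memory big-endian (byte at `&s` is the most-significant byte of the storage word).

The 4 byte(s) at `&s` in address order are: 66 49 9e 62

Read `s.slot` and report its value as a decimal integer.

[0]=0x66 [1]=0x49 [2]=0x9e [3]=0x62 (big-endian) → word 0x66499e62
opcode:6 @ bit 26 → (0x66499e62>>26)&0x3f = 0x19
flags:3 @ bit 23 → (0x66499e62>>23)&0x7 = 0x4
ver:8 @ bit 15 → (0x66499e62>>15)&0xff = 0x93
rsvd:4 @ bit 11 → (0x66499e62>>11)&0xf = 0x3
id:5 @ bit 6 → (0x66499e62>>6)&0x1f = 0x19
slot:6 @ bit 0 → (0x66499e62>>0)&0x3f = 0x22  ←

34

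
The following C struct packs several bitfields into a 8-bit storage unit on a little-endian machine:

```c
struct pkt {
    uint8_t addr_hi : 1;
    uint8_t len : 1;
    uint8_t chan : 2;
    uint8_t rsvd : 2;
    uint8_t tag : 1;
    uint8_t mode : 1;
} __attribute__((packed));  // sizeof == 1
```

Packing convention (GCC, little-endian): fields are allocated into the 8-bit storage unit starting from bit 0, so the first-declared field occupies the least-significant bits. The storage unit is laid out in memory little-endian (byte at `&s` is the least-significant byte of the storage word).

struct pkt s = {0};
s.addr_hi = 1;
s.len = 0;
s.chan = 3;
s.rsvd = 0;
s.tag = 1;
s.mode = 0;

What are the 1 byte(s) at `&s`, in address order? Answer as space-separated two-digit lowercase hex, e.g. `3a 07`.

addr_hi (1b) val=1 bits=0x1 at bit 0: 0x01
len (1b) val=0 bits=0x0 at bit 1: 0x01
chan (2b) val=3 bits=0x3 at bit 2: 0x0d
rsvd (2b) val=0 bits=0x0 at bit 4: 0x0d
tag (1b) val=1 bits=0x1 at bit 6: 0x4d
mode (1b) val=0 bits=0x0 at bit 7: 0x4d
word = 0x4d → little-endian bytes:
  [0]=0x4d

4d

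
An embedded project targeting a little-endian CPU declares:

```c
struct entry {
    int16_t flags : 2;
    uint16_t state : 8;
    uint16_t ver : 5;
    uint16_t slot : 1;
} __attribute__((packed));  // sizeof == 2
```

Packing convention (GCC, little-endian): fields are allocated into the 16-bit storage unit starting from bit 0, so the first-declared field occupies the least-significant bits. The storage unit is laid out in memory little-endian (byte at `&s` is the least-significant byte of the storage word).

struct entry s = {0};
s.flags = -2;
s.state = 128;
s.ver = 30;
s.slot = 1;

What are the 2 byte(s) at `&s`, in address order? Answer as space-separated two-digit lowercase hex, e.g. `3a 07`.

flags:2 = -2 → 0x2 << 0 → word 0x0002
state:8 = 128 → 0x80 << 2 → word 0x0202
ver:5 = 30 → 0x1e << 10 → word 0x7a02
slot:1 = 1 → 0x1 << 15 → word 0xfa02
word = 0xfa02 → little-endian bytes:
  [0]=0x02  [1]=0xfa

02 fa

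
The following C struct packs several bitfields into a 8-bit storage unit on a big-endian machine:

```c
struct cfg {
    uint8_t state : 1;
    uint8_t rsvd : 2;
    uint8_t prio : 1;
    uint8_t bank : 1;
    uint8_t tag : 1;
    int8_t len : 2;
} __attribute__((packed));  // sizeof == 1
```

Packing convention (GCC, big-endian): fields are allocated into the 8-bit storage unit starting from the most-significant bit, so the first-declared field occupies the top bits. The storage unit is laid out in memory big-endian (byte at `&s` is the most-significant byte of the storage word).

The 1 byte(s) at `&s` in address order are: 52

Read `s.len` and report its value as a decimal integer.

[0]=0x52 (big-endian) → word 0x52
state:1 @ bit 7 → (0x52>>7)&0x1 = 0x0
rsvd:2 @ bit 5 → (0x52>>5)&0x3 = 0x2
prio:1 @ bit 4 → (0x52>>4)&0x1 = 0x1
bank:1 @ bit 3 → (0x52>>3)&0x1 = 0x0
tag:1 @ bit 2 → (0x52>>2)&0x1 = 0x0
len:2 @ bit 0 → (0x52>>0)&0x3 = 0x2  ←
len signed 2b, MSB=1: 2 - 4 = -2

-2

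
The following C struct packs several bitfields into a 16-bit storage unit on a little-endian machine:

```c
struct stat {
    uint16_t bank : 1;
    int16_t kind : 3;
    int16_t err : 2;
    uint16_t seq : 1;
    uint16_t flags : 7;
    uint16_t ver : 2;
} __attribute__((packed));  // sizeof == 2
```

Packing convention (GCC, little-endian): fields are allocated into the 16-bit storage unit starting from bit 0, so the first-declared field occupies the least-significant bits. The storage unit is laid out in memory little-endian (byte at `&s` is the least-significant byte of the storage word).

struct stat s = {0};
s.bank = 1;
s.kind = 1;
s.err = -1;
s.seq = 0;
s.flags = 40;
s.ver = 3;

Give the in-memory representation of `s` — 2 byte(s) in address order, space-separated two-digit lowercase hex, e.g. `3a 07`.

33 d4

bank:1 = 1 → 0x1 << 0 → word 0x0001
kind:3 = 1 → 0x1 << 1 → word 0x0003
err:2 = -1 → 0x3 << 4 → word 0x0033
seq:1 = 0 → 0x0 << 6 → word 0x0033
flags:7 = 40 → 0x28 << 7 → word 0x1433
ver:2 = 3 → 0x3 << 14 → word 0xd433
word = 0xd433 → little-endian bytes:
  [0]=0x33  [1]=0xd4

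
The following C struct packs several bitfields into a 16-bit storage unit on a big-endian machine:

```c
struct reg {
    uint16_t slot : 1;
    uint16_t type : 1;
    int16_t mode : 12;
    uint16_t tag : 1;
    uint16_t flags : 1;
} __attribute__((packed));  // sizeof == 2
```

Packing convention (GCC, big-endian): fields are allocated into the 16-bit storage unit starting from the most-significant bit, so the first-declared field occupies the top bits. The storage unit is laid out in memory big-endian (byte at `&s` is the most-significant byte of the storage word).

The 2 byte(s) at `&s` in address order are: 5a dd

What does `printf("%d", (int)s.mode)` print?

[0]=0x5a [1]=0xdd (big-endian) → word 0x5add
slot [15+:1] = (word>>15) & 0x1 = 0
type [14+:1] = (word>>14) & 0x1 = 1
mode [2+:12] = (word>>2) & 0xfff = 1719  ←
tag [1+:1] = (word>>1) & 0x1 = 0
flags [0+:1] = (word>>0) & 0x1 = 1
mode signed 12b, MSB=0: value = 1719

1719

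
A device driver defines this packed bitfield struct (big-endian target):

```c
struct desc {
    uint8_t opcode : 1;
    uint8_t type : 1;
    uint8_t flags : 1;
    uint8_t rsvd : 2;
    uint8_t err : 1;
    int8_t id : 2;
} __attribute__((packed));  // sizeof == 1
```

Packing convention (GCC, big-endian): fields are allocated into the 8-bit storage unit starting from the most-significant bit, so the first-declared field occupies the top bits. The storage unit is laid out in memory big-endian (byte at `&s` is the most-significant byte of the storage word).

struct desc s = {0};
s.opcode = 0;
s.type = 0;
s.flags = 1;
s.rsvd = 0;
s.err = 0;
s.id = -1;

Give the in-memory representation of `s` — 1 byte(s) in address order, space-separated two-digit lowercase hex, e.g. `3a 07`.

opcode:1 = 0 → 0x0 << 7 → word 0x00
type:1 = 0 → 0x0 << 6 → word 0x00
flags:1 = 1 → 0x1 << 5 → word 0x20
rsvd:2 = 0 → 0x0 << 3 → word 0x20
err:1 = 0 → 0x0 << 2 → word 0x20
id:2 = -1 → 0x3 << 0 → word 0x23
word = 0x23 → big-endian bytes:
  [0]=0x23

23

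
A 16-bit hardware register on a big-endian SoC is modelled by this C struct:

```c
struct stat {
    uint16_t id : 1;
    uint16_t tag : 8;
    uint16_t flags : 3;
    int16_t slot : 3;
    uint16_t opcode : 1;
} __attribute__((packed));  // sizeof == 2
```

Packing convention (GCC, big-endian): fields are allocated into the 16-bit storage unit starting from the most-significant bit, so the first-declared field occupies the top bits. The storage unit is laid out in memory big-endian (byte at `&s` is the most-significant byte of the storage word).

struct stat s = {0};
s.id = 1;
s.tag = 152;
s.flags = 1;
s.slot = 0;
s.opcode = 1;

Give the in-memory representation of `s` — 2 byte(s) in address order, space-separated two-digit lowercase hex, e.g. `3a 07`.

id (1b) val=1 bits=0x1 at bit 15: 0x8000
tag (8b) val=152 bits=0x98 at bit 7: 0xcc00
flags (3b) val=1 bits=0x1 at bit 4: 0xcc10
slot (3b) val=0 bits=0x0 at bit 1: 0xcc10
opcode (1b) val=1 bits=0x1 at bit 0: 0xcc11
word = 0xcc11 → big-endian bytes:
  [0]=0xcc  [1]=0x11

cc 11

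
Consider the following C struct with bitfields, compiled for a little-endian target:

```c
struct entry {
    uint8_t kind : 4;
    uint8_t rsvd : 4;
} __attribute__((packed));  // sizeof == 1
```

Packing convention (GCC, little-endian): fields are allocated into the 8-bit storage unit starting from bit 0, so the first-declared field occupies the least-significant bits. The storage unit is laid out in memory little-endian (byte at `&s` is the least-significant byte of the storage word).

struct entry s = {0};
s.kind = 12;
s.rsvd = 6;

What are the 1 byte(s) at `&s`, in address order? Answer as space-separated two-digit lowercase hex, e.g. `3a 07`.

6c

kind:4 = 12 → 0xc << 0 → word 0x0c
rsvd:4 = 6 → 0x6 << 4 → word 0x6c
word = 0x6c → little-endian bytes:
  [0]=0x6c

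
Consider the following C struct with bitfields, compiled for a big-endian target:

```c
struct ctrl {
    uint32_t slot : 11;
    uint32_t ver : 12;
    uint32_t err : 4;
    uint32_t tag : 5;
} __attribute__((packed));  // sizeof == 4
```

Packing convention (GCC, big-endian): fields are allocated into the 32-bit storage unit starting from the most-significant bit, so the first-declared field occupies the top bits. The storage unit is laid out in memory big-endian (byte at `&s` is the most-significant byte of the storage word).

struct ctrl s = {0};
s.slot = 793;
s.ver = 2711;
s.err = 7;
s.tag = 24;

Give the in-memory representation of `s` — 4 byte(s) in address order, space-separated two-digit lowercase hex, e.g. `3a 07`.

63 35 2e f8

[21+:11] slot=793 & 0x7ff = 0x319; word=0x63200000
[9+:12] ver=2711 & 0xfff = 0xa97; word=0x63352e00
[5+:4] err=7 & 0xf = 0x7; word=0x63352ee0
[0+:5] tag=24 & 0x1f = 0x18; word=0x63352ef8
word = 0x63352ef8 → big-endian bytes:
  [0]=0x63  [1]=0x35  [2]=0x2e  [3]=0xf8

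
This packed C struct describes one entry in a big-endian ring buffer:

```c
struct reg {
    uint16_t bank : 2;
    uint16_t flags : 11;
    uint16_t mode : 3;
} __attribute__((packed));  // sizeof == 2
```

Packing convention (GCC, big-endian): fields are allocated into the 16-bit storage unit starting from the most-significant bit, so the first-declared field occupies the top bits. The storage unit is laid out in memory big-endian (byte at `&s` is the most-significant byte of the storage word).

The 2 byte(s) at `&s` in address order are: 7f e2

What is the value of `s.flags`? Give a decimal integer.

[0]=0x7f [1]=0xe2 (big-endian) → word 0x7fe2
bank [14+:2] = (word>>14) & 0x3 = 1
flags [3+:11] = (word>>3) & 0x7ff = 2044  ←
mode [0+:3] = (word>>0) & 0x7 = 2

2044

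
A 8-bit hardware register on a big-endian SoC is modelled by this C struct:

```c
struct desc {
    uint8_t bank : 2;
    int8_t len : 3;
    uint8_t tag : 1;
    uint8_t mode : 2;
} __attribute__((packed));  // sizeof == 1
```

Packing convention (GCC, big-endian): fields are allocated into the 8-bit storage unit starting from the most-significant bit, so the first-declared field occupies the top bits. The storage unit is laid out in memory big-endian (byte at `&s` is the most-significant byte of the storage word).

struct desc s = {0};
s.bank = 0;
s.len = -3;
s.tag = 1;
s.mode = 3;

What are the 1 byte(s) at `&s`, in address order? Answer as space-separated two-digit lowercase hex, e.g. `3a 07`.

2f

bank (2b) val=0 bits=0x0 at bit 6: 0x00
len (3b) val=-3 bits=0x5 at bit 3: 0x28
tag (1b) val=1 bits=0x1 at bit 2: 0x2c
mode (2b) val=3 bits=0x3 at bit 0: 0x2f
word = 0x2f → big-endian bytes:
  [0]=0x2f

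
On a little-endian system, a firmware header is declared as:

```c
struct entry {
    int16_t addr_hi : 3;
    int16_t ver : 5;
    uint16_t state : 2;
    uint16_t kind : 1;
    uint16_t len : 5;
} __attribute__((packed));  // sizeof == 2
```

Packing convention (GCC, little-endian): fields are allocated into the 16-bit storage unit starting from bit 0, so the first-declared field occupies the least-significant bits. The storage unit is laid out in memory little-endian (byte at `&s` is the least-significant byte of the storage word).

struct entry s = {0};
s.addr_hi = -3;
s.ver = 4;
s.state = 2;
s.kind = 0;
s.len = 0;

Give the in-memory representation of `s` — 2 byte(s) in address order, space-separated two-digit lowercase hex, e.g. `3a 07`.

25 02

addr_hi:3 = -3 → 0x5 << 0 → word 0x0005
ver:5 = 4 → 0x4 << 3 → word 0x0025
state:2 = 2 → 0x2 << 8 → word 0x0225
kind:1 = 0 → 0x0 << 10 → word 0x0225
len:5 = 0 → 0x0 << 11 → word 0x0225
word = 0x0225 → little-endian bytes:
  [0]=0x25  [1]=0x02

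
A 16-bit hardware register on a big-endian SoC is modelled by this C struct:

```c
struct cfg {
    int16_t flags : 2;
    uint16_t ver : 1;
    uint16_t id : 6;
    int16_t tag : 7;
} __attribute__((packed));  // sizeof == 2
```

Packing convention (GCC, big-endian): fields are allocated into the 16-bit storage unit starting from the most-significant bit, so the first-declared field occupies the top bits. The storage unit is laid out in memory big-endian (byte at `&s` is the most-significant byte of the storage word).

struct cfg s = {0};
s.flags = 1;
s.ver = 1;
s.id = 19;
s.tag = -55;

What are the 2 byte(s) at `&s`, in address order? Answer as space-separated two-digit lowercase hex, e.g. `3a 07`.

flags:2 = 1 → 0x1 << 14 → word 0x4000
ver:1 = 1 → 0x1 << 13 → word 0x6000
id:6 = 19 → 0x13 << 7 → word 0x6980
tag:7 = -55 → 0x49 << 0 → word 0x69c9
word = 0x69c9 → big-endian bytes:
  [0]=0x69  [1]=0xc9

69 c9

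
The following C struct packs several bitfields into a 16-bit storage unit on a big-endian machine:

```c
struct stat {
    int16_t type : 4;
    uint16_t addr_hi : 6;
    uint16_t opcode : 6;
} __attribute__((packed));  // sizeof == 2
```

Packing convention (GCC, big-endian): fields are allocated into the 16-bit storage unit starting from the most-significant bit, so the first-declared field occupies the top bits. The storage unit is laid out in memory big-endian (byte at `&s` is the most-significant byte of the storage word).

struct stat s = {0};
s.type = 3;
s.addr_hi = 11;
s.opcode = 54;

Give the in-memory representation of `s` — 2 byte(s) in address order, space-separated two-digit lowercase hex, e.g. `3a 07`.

32 f6

[12+:4] type=3 & 0xf = 0x3; word=0x3000
[6+:6] addr_hi=11 & 0x3f = 0xb; word=0x32c0
[0+:6] opcode=54 & 0x3f = 0x36; word=0x32f6
word = 0x32f6 → big-endian bytes:
  [0]=0x32  [1]=0xf6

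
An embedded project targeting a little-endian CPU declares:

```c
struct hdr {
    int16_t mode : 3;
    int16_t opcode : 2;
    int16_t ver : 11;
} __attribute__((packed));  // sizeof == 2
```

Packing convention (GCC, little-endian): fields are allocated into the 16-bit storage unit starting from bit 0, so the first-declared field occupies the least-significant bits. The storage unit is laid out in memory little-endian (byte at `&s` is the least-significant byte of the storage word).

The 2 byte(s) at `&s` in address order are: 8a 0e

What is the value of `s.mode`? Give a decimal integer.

[0]=0x8a [1]=0x0e (little-endian) → word 0x0e8a
mode [0+:3] = (word>>0) & 0x7 = 2  ←
opcode [3+:2] = (word>>3) & 0x3 = 1
ver [5+:11] = (word>>5) & 0x7ff = 116
mode signed 3b, MSB=0: value = 2

2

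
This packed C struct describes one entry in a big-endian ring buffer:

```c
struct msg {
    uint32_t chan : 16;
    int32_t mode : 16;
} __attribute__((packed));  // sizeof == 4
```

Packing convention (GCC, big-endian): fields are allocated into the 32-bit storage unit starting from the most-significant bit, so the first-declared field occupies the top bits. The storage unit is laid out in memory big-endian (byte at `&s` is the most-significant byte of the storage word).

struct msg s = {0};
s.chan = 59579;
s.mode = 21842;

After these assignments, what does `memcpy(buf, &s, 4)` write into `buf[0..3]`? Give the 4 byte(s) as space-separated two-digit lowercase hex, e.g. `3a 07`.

e8 bb 55 52

[16+:16] chan=59579 & 0xffff = 0xe8bb; word=0xe8bb0000
[0+:16] mode=21842 & 0xffff = 0x5552; word=0xe8bb5552
word = 0xe8bb5552 → big-endian bytes:
  [0]=0xe8  [1]=0xbb  [2]=0x55  [3]=0x52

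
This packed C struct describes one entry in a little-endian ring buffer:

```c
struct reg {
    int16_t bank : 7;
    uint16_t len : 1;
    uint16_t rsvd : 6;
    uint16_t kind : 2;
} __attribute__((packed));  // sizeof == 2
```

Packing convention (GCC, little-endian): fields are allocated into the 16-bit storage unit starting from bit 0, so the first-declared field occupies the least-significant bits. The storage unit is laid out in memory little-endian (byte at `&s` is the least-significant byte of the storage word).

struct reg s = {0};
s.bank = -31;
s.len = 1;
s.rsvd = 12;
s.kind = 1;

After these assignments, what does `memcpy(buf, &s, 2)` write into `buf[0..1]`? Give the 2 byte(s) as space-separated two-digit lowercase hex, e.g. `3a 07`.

e1 4c

bank:7 = -31 → 0x61 << 0 → word 0x0061
len:1 = 1 → 0x1 << 7 → word 0x00e1
rsvd:6 = 12 → 0xc << 8 → word 0x0ce1
kind:2 = 1 → 0x1 << 14 → word 0x4ce1
word = 0x4ce1 → little-endian bytes:
  [0]=0xe1  [1]=0x4c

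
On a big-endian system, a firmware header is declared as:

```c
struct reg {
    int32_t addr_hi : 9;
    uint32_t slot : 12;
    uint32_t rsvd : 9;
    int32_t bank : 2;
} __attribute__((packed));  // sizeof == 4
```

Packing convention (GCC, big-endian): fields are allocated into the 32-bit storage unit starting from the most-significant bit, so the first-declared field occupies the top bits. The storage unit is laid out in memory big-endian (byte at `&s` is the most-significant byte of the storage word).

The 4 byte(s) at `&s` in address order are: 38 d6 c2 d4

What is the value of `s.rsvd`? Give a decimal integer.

181

[0]=0x38 [1]=0xd6 [2]=0xc2 [3]=0xd4 (big-endian) → word 0x38d6c2d4
addr_hi [23+:9] = (word>>23) & 0x1ff = 113
slot [11+:12] = (word>>11) & 0xfff = 2776
rsvd [2+:9] = (word>>2) & 0x1ff = 181  ←
bank [0+:2] = (word>>0) & 0x3 = 0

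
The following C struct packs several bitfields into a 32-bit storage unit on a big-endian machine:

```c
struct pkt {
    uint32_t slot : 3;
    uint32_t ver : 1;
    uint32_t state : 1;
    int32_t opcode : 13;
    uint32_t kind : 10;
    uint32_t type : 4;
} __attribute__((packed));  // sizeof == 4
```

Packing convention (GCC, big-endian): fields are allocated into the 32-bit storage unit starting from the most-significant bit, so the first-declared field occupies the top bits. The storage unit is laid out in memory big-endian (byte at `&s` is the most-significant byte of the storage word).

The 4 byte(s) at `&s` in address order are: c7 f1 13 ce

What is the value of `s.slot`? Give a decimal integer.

[0]=0xc7 [1]=0xf1 [2]=0x13 [3]=0xce (big-endian) → word 0xc7f113ce
slot [29+:3] = (word>>29) & 0x7 = 6  ←
ver [28+:1] = (word>>28) & 0x1 = 0
state [27+:1] = (word>>27) & 0x1 = 0
opcode [14+:13] = (word>>14) & 0x1fff = 8132
kind [4+:10] = (word>>4) & 0x3ff = 316
type [0+:4] = (word>>0) & 0xf = 14

6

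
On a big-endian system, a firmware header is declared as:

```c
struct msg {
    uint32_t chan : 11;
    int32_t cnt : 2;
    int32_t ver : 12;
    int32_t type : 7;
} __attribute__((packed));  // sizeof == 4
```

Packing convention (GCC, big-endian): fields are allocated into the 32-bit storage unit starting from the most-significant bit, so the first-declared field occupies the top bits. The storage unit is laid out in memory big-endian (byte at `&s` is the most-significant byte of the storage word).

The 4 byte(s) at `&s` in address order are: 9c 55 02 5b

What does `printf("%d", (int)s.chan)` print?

1250

[0]=0x9c [1]=0x55 [2]=0x02 [3]=0x5b (big-endian) → word 0x9c55025b
chan [21+:11] = (word>>21) & 0x7ff = 1250  ←
cnt [19+:2] = (word>>19) & 0x3 = 2
ver [7+:12] = (word>>7) & 0xfff = 2564
type [0+:7] = (word>>0) & 0x7f = 91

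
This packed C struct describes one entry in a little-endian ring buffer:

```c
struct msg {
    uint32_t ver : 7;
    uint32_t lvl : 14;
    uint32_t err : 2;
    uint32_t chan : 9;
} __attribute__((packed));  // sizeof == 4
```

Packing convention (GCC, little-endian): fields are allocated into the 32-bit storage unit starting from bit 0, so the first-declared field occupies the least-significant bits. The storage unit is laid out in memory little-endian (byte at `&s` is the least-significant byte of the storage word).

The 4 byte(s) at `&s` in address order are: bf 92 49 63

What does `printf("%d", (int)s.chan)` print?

198

[0]=0xbf [1]=0x92 [2]=0x49 [3]=0x63 (little-endian) → word 0x634992bf
ver [0+:7] = (word>>0) & 0x7f = 63
lvl [7+:14] = (word>>7) & 0x3fff = 4901
err [21+:2] = (word>>21) & 0x3 = 2
chan [23+:9] = (word>>23) & 0x1ff = 198  ←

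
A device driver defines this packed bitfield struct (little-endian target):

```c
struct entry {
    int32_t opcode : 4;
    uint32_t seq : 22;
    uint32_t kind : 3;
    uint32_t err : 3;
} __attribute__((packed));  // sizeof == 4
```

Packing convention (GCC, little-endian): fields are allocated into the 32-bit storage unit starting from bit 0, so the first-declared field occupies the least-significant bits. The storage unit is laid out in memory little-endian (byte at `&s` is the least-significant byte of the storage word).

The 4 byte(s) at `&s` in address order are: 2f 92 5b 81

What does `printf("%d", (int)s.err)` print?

4

[0]=0x2f [1]=0x92 [2]=0x5b [3]=0x81 (little-endian) → word 0x815b922f
opcode:4 @ bit 0 → (0x815b922f>>0)&0xf = 0xf
seq:22 @ bit 4 → (0x815b922f>>4)&0x3fffff = 0x15b922
kind:3 @ bit 26 → (0x815b922f>>26)&0x7 = 0x0
err:3 @ bit 29 → (0x815b922f>>29)&0x7 = 0x4  ←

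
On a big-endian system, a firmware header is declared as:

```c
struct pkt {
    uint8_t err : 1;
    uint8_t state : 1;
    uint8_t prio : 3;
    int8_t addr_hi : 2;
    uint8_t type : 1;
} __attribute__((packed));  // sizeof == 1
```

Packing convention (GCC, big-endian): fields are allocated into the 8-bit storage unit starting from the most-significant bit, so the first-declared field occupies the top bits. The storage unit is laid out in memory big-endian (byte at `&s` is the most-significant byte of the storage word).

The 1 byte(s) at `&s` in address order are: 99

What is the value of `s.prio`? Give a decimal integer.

3

[0]=0x99 (big-endian) → word 0x99
err [7+:1] = (word>>7) & 0x1 = 1
state [6+:1] = (word>>6) & 0x1 = 0
prio [3+:3] = (word>>3) & 0x7 = 3  ←
addr_hi [1+:2] = (word>>1) & 0x3 = 0
type [0+:1] = (word>>0) & 0x1 = 1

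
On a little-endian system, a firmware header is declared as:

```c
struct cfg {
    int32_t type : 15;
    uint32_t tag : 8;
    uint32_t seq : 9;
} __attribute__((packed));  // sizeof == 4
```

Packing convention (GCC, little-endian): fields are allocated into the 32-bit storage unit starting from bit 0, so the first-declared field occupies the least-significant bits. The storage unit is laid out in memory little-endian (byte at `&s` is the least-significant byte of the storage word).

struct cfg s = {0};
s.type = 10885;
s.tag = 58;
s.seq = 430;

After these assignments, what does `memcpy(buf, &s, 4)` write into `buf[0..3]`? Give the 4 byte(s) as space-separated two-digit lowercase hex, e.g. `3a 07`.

85 2a 1d d7

type (15b) val=10885 bits=0x2a85 at bit 0: 0x00002a85
tag (8b) val=58 bits=0x3a at bit 15: 0x001d2a85
seq (9b) val=430 bits=0x1ae at bit 23: 0xd71d2a85
word = 0xd71d2a85 → little-endian bytes:
  [0]=0x85  [1]=0x2a  [2]=0x1d  [3]=0xd7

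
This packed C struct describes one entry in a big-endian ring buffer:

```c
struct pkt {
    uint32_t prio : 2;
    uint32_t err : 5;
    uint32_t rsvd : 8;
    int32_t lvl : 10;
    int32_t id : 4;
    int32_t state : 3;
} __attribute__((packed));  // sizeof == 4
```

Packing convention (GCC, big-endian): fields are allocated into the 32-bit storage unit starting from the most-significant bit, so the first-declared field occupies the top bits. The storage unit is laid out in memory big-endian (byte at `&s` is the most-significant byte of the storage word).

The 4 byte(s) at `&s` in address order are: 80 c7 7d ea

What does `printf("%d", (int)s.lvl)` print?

-261

[0]=0x80 [1]=0xc7 [2]=0x7d [3]=0xea (big-endian) → word 0x80c77dea
prio:2 @ bit 30 → (0x80c77dea>>30)&0x3 = 0x2
err:5 @ bit 25 → (0x80c77dea>>25)&0x1f = 0x0
rsvd:8 @ bit 17 → (0x80c77dea>>17)&0xff = 0x63
lvl:10 @ bit 7 → (0x80c77dea>>7)&0x3ff = 0x2fb  ←
id:4 @ bit 3 → (0x80c77dea>>3)&0xf = 0xd
state:3 @ bit 0 → (0x80c77dea>>0)&0x7 = 0x2
lvl signed 10b, MSB=1: 763 - 1024 = -261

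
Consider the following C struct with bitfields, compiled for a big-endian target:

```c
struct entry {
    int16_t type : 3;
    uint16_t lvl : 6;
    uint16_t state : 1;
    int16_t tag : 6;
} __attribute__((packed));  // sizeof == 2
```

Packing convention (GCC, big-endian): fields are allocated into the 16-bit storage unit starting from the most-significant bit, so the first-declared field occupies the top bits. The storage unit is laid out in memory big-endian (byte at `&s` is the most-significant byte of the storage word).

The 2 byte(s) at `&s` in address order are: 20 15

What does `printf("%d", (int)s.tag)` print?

[0]=0x20 [1]=0x15 (big-endian) → word 0x2015
type [13+:3] = (word>>13) & 0x7 = 1
lvl [7+:6] = (word>>7) & 0x3f = 0
state [6+:1] = (word>>6) & 0x1 = 0
tag [0+:6] = (word>>0) & 0x3f = 21  ←
tag signed 6b, MSB=0: value = 21

21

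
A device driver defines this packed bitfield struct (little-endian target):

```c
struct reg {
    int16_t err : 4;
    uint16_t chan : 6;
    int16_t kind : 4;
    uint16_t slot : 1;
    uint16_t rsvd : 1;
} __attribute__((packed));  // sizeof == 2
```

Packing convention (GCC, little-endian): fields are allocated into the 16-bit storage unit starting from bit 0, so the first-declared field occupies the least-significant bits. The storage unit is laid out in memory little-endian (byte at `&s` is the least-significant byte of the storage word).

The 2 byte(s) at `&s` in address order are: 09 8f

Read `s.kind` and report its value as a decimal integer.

3

[0]=0x09 [1]=0x8f (little-endian) → word 0x8f09
err:4 @ bit 0 → (0x8f09>>0)&0xf = 0x9
chan:6 @ bit 4 → (0x8f09>>4)&0x3f = 0x30
kind:4 @ bit 10 → (0x8f09>>10)&0xf = 0x3  ←
slot:1 @ bit 14 → (0x8f09>>14)&0x1 = 0x0
rsvd:1 @ bit 15 → (0x8f09>>15)&0x1 = 0x1
kind signed 4b, MSB=0: value = 3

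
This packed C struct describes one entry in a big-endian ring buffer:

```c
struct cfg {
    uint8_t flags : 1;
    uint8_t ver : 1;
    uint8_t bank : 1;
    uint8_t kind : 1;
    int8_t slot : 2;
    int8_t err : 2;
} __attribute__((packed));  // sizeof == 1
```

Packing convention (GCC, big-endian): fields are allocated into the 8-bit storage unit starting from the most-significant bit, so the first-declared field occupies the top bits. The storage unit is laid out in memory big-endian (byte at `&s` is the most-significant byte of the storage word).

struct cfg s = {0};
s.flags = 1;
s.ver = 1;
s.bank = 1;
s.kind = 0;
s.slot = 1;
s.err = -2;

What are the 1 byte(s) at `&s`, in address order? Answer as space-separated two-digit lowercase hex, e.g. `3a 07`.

[7+:1] flags=1 & 0x1 = 0x1; word=0x80
[6+:1] ver=1 & 0x1 = 0x1; word=0xc0
[5+:1] bank=1 & 0x1 = 0x1; word=0xe0
[4+:1] kind=0 & 0x1 = 0x0; word=0xe0
[2+:2] slot=1 & 0x3 = 0x1; word=0xe4
[0+:2] err=-2 & 0x3 = 0x2; word=0xe6
word = 0xe6 → big-endian bytes:
  [0]=0xe6

e6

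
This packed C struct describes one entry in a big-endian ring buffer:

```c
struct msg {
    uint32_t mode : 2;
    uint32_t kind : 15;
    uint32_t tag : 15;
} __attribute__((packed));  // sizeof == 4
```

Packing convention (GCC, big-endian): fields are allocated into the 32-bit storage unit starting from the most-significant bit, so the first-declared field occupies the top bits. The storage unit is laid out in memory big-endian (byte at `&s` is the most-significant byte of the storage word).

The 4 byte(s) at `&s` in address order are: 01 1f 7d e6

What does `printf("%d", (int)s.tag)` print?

[0]=0x01 [1]=0x1f [2]=0x7d [3]=0xe6 (big-endian) → word 0x011f7de6
mode:2 @ bit 30 → (0x011f7de6>>30)&0x3 = 0x0
kind:15 @ bit 15 → (0x011f7de6>>15)&0x7fff = 0x23e
tag:15 @ bit 0 → (0x011f7de6>>0)&0x7fff = 0x7de6  ←

32230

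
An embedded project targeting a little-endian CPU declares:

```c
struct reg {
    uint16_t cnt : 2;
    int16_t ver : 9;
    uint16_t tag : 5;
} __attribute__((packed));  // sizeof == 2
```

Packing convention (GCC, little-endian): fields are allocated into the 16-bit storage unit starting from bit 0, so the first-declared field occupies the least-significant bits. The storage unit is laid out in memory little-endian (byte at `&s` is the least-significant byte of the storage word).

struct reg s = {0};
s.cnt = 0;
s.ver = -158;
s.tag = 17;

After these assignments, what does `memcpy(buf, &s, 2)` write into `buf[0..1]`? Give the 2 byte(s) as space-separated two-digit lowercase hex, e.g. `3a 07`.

88 8d

cnt (2b) val=0 bits=0x0 at bit 0: 0x0000
ver (9b) val=-158 bits=0x162 at bit 2: 0x0588
tag (5b) val=17 bits=0x11 at bit 11: 0x8d88
word = 0x8d88 → little-endian bytes:
  [0]=0x88  [1]=0x8d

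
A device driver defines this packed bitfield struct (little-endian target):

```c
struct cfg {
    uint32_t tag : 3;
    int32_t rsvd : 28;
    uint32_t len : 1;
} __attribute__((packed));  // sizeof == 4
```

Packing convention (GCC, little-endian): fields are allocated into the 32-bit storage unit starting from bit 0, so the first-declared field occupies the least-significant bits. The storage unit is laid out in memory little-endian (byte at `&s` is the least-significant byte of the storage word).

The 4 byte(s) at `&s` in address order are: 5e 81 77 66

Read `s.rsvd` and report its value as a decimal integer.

-53546965

[0]=0x5e [1]=0x81 [2]=0x77 [3]=0x66 (little-endian) → word 0x6677815e
tag [0+:3] = (word>>0) & 0x7 = 6
rsvd [3+:28] = (word>>3) & 0xfffffff = 214888491  ←
len [31+:1] = (word>>31) & 0x1 = 0
rsvd signed 28b, MSB=1: 214888491 - 268435456 = -53546965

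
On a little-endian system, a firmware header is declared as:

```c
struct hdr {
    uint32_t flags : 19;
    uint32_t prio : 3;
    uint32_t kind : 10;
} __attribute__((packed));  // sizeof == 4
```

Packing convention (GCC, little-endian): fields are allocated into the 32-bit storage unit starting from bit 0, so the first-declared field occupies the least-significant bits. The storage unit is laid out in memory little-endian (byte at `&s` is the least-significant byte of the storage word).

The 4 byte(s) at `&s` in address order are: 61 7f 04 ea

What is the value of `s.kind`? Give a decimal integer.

936

[0]=0x61 [1]=0x7f [2]=0x04 [3]=0xea (little-endian) → word 0xea047f61
flags [0+:19] = (word>>0) & 0x7ffff = 294753
prio [19+:3] = (word>>19) & 0x7 = 0
kind [22+:10] = (word>>22) & 0x3ff = 936  ←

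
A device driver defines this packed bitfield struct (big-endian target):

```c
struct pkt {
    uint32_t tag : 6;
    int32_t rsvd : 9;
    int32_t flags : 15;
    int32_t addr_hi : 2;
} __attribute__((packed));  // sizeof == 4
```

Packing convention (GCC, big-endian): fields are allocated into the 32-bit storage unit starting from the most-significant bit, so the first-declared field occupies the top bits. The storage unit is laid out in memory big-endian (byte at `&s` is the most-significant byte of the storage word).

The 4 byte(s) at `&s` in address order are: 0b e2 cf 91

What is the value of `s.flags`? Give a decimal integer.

13284

[0]=0x0b [1]=0xe2 [2]=0xcf [3]=0x91 (big-endian) → word 0x0be2cf91
tag:6 @ bit 26 → (0x0be2cf91>>26)&0x3f = 0x2
rsvd:9 @ bit 17 → (0x0be2cf91>>17)&0x1ff = 0x1f1
flags:15 @ bit 2 → (0x0be2cf91>>2)&0x7fff = 0x33e4  ←
addr_hi:2 @ bit 0 → (0x0be2cf91>>0)&0x3 = 0x1
flags signed 15b, MSB=0: value = 13284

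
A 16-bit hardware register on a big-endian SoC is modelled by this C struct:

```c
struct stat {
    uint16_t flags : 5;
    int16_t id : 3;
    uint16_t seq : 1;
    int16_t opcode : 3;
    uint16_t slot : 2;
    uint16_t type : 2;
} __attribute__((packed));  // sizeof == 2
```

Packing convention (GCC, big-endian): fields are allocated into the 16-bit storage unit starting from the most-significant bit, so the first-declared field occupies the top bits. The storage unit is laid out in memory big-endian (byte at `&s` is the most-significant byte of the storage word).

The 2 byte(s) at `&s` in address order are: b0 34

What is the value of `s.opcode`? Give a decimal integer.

3

[0]=0xb0 [1]=0x34 (big-endian) → word 0xb034
flags [11+:5] = (word>>11) & 0x1f = 22
id [8+:3] = (word>>8) & 0x7 = 0
seq [7+:1] = (word>>7) & 0x1 = 0
opcode [4+:3] = (word>>4) & 0x7 = 3  ←
slot [2+:2] = (word>>2) & 0x3 = 1
type [0+:2] = (word>>0) & 0x3 = 0
opcode signed 3b, MSB=0: value = 3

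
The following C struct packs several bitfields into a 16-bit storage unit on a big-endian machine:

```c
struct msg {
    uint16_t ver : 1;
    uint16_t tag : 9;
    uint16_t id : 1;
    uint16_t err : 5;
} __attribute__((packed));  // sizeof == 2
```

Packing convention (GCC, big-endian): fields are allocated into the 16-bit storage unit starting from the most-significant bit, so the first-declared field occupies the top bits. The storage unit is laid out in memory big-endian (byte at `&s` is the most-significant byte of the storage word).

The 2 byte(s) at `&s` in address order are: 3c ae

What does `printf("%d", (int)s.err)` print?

[0]=0x3c [1]=0xae (big-endian) → word 0x3cae
ver:1 @ bit 15 → (0x3cae>>15)&0x1 = 0x0
tag:9 @ bit 6 → (0x3cae>>6)&0x1ff = 0xf2
id:1 @ bit 5 → (0x3cae>>5)&0x1 = 0x1
err:5 @ bit 0 → (0x3cae>>0)&0x1f = 0xe  ←

14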